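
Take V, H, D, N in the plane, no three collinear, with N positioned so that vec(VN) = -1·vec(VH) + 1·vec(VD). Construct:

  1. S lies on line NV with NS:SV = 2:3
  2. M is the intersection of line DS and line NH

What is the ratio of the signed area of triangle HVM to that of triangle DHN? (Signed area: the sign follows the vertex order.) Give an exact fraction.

Assign V = (0, 0), H = (1, 0), D = (0, 1), N = (-1, 1) — the answer is frame-independent, so this choice is without loss of generality.
1. S lies on line NV with NS:SV = 2:3 ⇒ S = (-3/5, 3/5)
2. M is the intersection of line DS and line NH ⇒ M = (-3/7, 5/7)
2·[HVM] = -5/7, 2·[DHN] = -1
[HVM]:[DHN] = -5/7:-1 = 5/7

[HVM]:[DHN] = 5/7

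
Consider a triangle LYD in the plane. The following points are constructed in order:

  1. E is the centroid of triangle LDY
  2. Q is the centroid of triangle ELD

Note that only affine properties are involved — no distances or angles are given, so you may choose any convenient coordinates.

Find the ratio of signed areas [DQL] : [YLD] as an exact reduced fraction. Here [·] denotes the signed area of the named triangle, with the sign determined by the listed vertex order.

[DQL]:[YLD] = 1/9

Assign L = (0, 0), Y = (1, 0), D = (0, 1) — the answer is frame-independent, so this choice is without loss of generality.
1. E is the centroid of triangle LDY ⇒ E = (1/3, 1/3)
2. Q is the centroid of triangle ELD ⇒ Q = (1/9, 4/9)
2·[DQL] = -1/9, 2·[YLD] = -1
[DQL]:[YLD] = -1/9:-1 = 1/9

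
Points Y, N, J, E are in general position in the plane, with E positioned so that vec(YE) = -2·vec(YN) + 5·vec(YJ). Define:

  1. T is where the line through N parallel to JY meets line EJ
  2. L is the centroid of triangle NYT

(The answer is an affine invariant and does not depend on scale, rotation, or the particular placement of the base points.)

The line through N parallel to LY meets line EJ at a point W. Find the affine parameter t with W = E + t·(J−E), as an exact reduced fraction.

Work in coordinates with Y = (0, 0), N = (1, 0), J = (0, 1), E = (-2, 5).
1. T is where the line through N parallel to JY meets line EJ ⇒ T = (1, -1)
2. L is the centroid of triangle NYT ⇒ L = (2/3, -1/3)
through N parallel to LY: direction (-2/3, 1/3); meets EJ at W = (1/3, 1/3)
W = E + t·(J−E) with t = 7/6

t = 7/6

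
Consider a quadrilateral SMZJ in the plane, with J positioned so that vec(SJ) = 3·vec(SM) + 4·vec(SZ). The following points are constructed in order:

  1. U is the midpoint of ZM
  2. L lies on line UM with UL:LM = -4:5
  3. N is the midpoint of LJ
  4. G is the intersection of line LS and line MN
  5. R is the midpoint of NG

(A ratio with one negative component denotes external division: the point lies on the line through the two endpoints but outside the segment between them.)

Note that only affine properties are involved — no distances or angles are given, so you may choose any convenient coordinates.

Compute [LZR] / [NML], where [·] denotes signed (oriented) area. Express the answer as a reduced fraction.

[LZR]:[NML] = -21/170

Assign S = (0, 0), M = (1, 0), Z = (0, 1), J = (3, 4) — the answer is frame-independent, so this choice is without loss of generality.
1. U is the midpoint of ZM ⇒ U = (1/2, 1/2)
2. L lies on line UM with UL:LM = -4:5 ⇒ L = (-3/2, 5/2)
3. N is the midpoint of LJ ⇒ N = (3/4, 13/4)
4. G is the intersection of line LS and line MN ⇒ G = (39/34, -65/34)
5. R is the midpoint of NG ⇒ R = (129/136, 91/136)
2·[LZR] = 63/68, 2·[NML] = -15/2
[LZR]:[NML] = 63/68:-15/2 = -21/170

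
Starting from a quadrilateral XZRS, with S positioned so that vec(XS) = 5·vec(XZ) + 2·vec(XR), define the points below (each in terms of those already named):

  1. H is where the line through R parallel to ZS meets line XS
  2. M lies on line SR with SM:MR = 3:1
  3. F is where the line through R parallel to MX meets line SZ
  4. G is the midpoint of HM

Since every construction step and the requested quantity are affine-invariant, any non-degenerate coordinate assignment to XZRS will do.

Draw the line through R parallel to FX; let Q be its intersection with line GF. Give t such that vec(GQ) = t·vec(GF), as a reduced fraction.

Work in coordinates with X = (0, 0), Z = (1, 0), R = (0, 1), S = (5, 2).
1. H is where the line through R parallel to ZS meets line XS ⇒ H = (-10, -4)
2. M lies on line SR with SM:MR = 3:1 ⇒ M = (5/4, 5/4)
3. F is where the line through R parallel to MX meets line SZ ⇒ F = (-3, -2)
4. G is the midpoint of HM ⇒ G = (-35/8, -11/8)
through R parallel to FX: direction (3, 2); meets GF at Q = (-144/37, -59/37)
Q = G + t·(F−G) with t = 13/37

t = 13/37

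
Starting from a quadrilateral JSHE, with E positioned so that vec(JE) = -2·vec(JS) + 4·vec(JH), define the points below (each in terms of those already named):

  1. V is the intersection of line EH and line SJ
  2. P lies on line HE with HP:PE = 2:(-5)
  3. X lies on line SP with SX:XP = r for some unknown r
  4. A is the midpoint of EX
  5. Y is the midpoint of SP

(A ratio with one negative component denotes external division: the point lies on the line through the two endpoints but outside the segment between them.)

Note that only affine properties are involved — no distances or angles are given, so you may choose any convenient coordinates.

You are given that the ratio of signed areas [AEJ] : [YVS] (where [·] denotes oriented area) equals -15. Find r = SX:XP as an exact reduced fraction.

Set J = (0, 0), S = (1, 0), H = (0, 1), E = (-2, 4); any affine frame gives the same invariant.
1. V is the intersection of line EH and line SJ ⇒ V = (2/3, 0)
2. P lies on line HE with HP:PE = 2:(-5) ⇒ P = (4/3, -1)
3. With SX:XP = r, write λ = r/(r+1) so X = S + λ·(P−S); X is affine-linear in λ
4. A is the midpoint of EX ⇒ A is an affine combination of earlier points and hence also affine-linear in λ
5. Y is the midpoint of SP ⇒ Y = (7/6, -1/2)
Every point depending on X is an affine combination of X and λ-independent points, so each such coordinate is linear in λ; the λ² term in each signed area is a multiple of (P−S)×(P−S) = 0, so 2·[AEJ] and 2·[YVS] are each linear in λ. Evaluating at λ=0 and λ=1:
  2·[AEJ] = -1/3·λ + 2,   2·[YVS] = -1/6
So [AEJ]:[YVS] = (-1/3·λ + 2) / (-1/6). Setting this equal to -15:
  -1/3·λ + 2 = -15·(-1/6)  ⇒  λ = -3/2
Then r = λ/(1−λ) = (-3/2)/(5/2) = -3/5. Check: with r = -3/5, X = (1/2, 3/2) and [AEJ]:[YVS] = -15 as required.

r = -3/5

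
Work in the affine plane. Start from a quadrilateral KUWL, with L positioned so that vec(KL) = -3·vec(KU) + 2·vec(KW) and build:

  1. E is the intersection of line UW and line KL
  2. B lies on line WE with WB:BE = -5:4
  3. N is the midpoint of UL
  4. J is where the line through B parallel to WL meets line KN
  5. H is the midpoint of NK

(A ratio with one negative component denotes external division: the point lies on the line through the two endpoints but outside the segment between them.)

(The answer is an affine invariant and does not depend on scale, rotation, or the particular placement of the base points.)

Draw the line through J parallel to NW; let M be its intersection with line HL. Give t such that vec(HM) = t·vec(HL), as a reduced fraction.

Choose coordinates K = (0, 0), U = (1, 0), W = (0, 1), L = (-3, 2).
1. E is the intersection of line UW and line KL ⇒ E = (3, -2)
2. B lies on line WE with WB:BE = -5:4 ⇒ B = (15, -14)
3. N is the midpoint of UL ⇒ N = (-1, 1)
4. J is where the line through B parallel to WL meets line KN ⇒ J = (27/2, -27/2)
5. H is the midpoint of NK ⇒ H = (-1/2, 1/2)
through J parallel to NW: direction (1, 0); meets HL at M = (137/6, -27/2)
M = H + t·(L−H) with t = -28/3

t = -28/3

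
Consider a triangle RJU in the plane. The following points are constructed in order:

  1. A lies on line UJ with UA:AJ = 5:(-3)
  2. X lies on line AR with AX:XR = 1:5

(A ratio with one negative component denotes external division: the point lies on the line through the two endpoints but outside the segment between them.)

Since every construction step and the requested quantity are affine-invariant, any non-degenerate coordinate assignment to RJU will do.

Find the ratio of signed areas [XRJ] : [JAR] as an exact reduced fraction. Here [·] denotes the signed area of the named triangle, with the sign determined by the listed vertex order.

Choose coordinates R = (0, 0), J = (1, 0), U = (0, 1).
1. A lies on line UJ with UA:AJ = 5:(-3) ⇒ A = (5/2, -3/2)
2. X lies on line AR with AX:XR = 1:5 ⇒ X = (25/12, -5/4)
2·[XRJ] = -5/4, 2·[JAR] = -3/2
[XRJ]:[JAR] = -5/4:-3/2 = 5/6

[XRJ]:[JAR] = 5/6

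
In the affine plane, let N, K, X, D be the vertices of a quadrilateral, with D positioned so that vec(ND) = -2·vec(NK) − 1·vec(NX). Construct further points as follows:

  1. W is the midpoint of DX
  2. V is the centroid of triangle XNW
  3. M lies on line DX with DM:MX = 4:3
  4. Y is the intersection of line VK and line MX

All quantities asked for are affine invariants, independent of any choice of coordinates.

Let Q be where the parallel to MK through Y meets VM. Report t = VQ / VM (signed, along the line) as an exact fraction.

t = -1/5

Assign N = (0, 0), K = (1, 0), X = (0, 1), D = (-2, -1) — the answer is frame-independent, so this choice is without loss of generality.
1. W is the midpoint of DX ⇒ W = (-1, 0)
2. V is the centroid of triangle XNW ⇒ V = (-1/3, 1/3)
3. M lies on line DX with DM:MX = 4:3 ⇒ M = (-6/7, 1/7)
4. Y is the intersection of line VK and line MX ⇒ Y = (-3/5, 2/5)
through Y parallel to MK: direction (13/7, -1/7); meets VM at Q = (-8/35, 13/35)
Q = V + t·(M−V) with t = -1/5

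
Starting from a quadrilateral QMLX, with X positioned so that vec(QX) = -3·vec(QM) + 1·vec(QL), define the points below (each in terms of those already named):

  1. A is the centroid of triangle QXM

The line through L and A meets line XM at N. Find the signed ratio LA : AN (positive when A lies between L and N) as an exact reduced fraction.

LA:AN = -10

Work in coordinates with Q = (0, 0), M = (1, 0), L = (0, 1), X = (-3, 1).
1. A is the centroid of triangle QXM ⇒ A = (-2/3, 1/3)
line LA meets XM at N = (-3/5, 2/5)
A = L + t·(N−L) with t = 10/9, so LA:AN = 10/9:-1/9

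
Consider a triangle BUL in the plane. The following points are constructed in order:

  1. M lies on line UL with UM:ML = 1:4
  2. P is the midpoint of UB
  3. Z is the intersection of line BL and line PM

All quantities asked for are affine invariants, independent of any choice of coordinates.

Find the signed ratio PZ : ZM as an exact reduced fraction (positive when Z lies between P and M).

Set B = (0, 0), U = (1, 0), L = (0, 1); any affine frame gives the same invariant.
1. M lies on line UL with UM:ML = 1:4 ⇒ M = (4/5, 1/5)
2. P is the midpoint of UB ⇒ P = (1/2, 0)
3. Z is the intersection of line BL and line PM ⇒ Z = (0, -1/3)
Z = P + t·(M−P) with t = -5/3, so PZ:ZM = t:(1−t) = -5/3:8/3

PZ:ZM = -5/8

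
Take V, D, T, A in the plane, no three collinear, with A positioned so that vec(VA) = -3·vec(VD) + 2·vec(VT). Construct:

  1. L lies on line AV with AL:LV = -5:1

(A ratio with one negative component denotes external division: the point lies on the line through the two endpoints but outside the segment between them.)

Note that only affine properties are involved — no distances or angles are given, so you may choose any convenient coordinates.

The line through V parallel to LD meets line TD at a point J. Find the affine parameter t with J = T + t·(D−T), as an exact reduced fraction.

Work in coordinates with V = (0, 0), D = (1, 0), T = (0, 1), A = (-3, 2).
1. L lies on line AV with AL:LV = -5:1 ⇒ L = (3/4, -1/2)
through V parallel to LD: direction (1/4, 1/2); meets TD at J = (1/3, 2/3)
J = T + t·(D−T) with t = 1/3

t = 1/3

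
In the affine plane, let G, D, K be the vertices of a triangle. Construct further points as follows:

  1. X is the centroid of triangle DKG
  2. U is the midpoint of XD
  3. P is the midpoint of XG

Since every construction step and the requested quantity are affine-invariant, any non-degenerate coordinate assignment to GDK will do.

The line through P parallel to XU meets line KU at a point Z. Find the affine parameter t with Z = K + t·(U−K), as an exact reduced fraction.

t = 3/2

Set G = (0, 0), D = (1, 0), K = (0, 1); any affine frame gives the same invariant.
1. X is the centroid of triangle DKG ⇒ X = (1/3, 1/3)
2. U is the midpoint of XD ⇒ U = (2/3, 1/6)
3. P is the midpoint of XG ⇒ P = (1/6, 1/6)
through P parallel to XU: direction (1/3, -1/6); meets KU at Z = (1, -1/4)
Z = K + t·(U−K) with t = 3/2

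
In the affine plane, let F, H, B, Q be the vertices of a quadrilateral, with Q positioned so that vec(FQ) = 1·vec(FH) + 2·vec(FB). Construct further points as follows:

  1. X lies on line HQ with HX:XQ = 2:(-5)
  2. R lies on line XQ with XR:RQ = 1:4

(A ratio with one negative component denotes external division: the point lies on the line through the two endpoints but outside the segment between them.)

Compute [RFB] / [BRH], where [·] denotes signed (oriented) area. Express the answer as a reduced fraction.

Work in coordinates with F = (0, 0), H = (1, 0), B = (0, 1), Q = (1, 2).
1. X lies on line HQ with HX:XQ = 2:(-5) ⇒ X = (1, -4/3)
2. R lies on line XQ with XR:RQ = 1:4 ⇒ R = (1, -2/3)
2·[RFB] = -1, 2·[BRH] = 2/3
[RFB]:[BRH] = -1:2/3 = -3/2

[RFB]:[BRH] = -3/2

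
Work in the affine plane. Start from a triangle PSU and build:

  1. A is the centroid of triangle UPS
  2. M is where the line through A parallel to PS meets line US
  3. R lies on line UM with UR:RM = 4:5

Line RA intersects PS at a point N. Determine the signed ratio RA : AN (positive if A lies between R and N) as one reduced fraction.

RA:AN = 10/9

Assign P = (0, 0), S = (1, 0), U = (0, 1) — the answer is frame-independent, so this choice is without loss of generality.
1. A is the centroid of triangle UPS ⇒ A = (1/3, 1/3)
2. M is where the line through A parallel to PS meets line US ⇒ M = (2/3, 1/3)
3. R lies on line UM with UR:RM = 4:5 ⇒ R = (8/27, 19/27)
line RA meets PS at N = (11/30, 0)
A = R + t·(N−R) with t = 10/19, so RA:AN = 10/19:9/19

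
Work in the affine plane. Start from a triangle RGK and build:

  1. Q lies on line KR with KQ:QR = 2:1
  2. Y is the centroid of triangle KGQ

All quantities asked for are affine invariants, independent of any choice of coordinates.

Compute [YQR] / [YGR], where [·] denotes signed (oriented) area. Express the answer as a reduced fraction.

Choose coordinates R = (0, 0), G = (1, 0), K = (0, 1).
1. Q lies on line KR with KQ:QR = 2:1 ⇒ Q = (0, 1/3)
2. Y is the centroid of triangle KGQ ⇒ Y = (1/3, 4/9)
2·[YQR] = 1/9, 2·[YGR] = -4/9
[YQR]:[YGR] = 1/9:-4/9 = -1/4

[YQR]:[YGR] = -1/4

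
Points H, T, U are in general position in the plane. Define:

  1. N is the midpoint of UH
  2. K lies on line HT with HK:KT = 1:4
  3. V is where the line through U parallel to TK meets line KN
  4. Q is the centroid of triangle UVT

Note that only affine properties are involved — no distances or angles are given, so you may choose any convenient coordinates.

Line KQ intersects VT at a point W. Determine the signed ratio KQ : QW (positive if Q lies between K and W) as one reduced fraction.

KQ:QW = -13

Assign H = (0, 0), T = (1, 0), U = (0, 1) — the answer is frame-independent, so this choice is without loss of generality.
1. N is the midpoint of UH ⇒ N = (0, 1/2)
2. K lies on line HT with HK:KT = 1:4 ⇒ K = (1/5, 0)
3. V is where the line through U parallel to TK meets line KN ⇒ V = (-1/5, 1)
4. Q is the centroid of triangle UVT ⇒ Q = (4/15, 2/3)
line KQ meets VT at W = (17/65, 8/13)
Q = K + t·(W−K) with t = 13/12, so KQ:QW = 13/12:-1/12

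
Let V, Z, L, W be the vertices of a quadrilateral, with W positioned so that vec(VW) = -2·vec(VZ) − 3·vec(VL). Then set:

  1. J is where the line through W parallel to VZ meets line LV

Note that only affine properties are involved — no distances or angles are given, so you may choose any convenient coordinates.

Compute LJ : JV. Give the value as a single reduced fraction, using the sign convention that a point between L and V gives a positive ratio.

Assign V = (0, 0), Z = (1, 0), L = (0, 1), W = (-2, -3) — the answer is frame-independent, so this choice is without loss of generality.
1. J is where the line through W parallel to VZ meets line LV ⇒ J = (0, -3)
J = L + t·(V−L) with t = 4, so LJ:JV = t:(1−t) = 4:-3

LJ:JV = -4/3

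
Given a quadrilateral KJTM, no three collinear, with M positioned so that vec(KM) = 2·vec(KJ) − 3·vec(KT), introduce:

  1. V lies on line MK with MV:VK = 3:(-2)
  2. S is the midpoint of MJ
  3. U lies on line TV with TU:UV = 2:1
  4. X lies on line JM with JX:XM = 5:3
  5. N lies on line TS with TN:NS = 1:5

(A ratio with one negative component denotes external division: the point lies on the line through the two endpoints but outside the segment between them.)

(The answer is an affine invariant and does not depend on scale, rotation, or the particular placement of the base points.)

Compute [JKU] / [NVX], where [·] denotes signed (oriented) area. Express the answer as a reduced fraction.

[JKU]:[NVX] = -13/9

Set K = (0, 0), J = (1, 0), T = (0, 1), M = (2, -3); any affine frame gives the same invariant.
1. V lies on line MK with MV:VK = 3:(-2) ⇒ V = (-4, 6)
2. S is the midpoint of MJ ⇒ S = (3/2, -3/2)
3. U lies on line TV with TU:UV = 2:1 ⇒ U = (-8/3, 13/3)
4. X lies on line JM with JX:XM = 5:3 ⇒ X = (13/8, -15/8)
5. N lies on line TS with TN:NS = 1:5 ⇒ N = (1/4, 7/12)
2·[JKU] = -13/3, 2·[NVX] = 3
[JKU]:[NVX] = -13/3:3 = -13/9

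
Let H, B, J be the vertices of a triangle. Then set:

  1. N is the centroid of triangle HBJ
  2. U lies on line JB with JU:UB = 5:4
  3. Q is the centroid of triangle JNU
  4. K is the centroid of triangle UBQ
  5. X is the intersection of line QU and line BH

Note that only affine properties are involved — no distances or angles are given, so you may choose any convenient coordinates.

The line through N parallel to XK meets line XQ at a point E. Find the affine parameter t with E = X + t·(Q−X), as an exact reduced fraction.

t = -13/8

Set H = (0, 0), B = (1, 0), J = (0, 1); any affine frame gives the same invariant.
1. N is the centroid of triangle HBJ ⇒ N = (1/3, 1/3)
2. U lies on line JB with JU:UB = 5:4 ⇒ U = (5/9, 4/9)
3. Q is the centroid of triangle JNU ⇒ Q = (8/27, 16/27)
4. K is the centroid of triangle UBQ ⇒ K = (50/81, 28/81)
5. X is the intersection of line QU and line BH ⇒ X = (4/3, 0)
through N parallel to XK: direction (-58/81, 28/81); meets XQ at E = (163/54, -26/27)
E = X + t·(Q−X) with t = -13/8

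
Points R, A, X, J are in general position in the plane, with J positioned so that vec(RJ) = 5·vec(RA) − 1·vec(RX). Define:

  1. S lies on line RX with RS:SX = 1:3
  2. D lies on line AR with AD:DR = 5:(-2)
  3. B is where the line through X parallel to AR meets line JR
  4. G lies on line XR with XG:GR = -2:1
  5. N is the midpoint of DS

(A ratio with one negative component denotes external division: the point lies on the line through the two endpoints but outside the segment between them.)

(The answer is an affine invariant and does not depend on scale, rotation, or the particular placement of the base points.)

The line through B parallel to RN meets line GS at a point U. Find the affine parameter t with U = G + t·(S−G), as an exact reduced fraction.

t = 1/10

Assign R = (0, 0), A = (1, 0), X = (0, 1), J = (5, -1) — the answer is frame-independent, so this choice is without loss of generality.
1. S lies on line RX with RS:SX = 1:3 ⇒ S = (0, 1/4)
2. D lies on line AR with AD:DR = 5:(-2) ⇒ D = (-2/3, 0)
3. B is where the line through X parallel to AR meets line JR ⇒ B = (-5, 1)
4. G lies on line XR with XG:GR = -2:1 ⇒ G = (0, -1)
5. N is the midpoint of DS ⇒ N = (-1/3, 1/8)
through B parallel to RN: direction (-1/3, 1/8); meets GS at U = (0, -7/8)
U = G + t·(S−G) with t = 1/10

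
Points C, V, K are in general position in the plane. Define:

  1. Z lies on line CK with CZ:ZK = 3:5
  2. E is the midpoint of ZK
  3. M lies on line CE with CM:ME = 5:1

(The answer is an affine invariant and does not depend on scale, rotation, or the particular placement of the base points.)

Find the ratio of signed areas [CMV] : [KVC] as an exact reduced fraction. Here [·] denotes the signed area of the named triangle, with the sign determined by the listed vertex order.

[CMV]:[KVC] = 55/96

Work in coordinates with C = (0, 0), V = (1, 0), K = (0, 1).
1. Z lies on line CK with CZ:ZK = 3:5 ⇒ Z = (0, 3/8)
2. E is the midpoint of ZK ⇒ E = (0, 11/16)
3. M lies on line CE with CM:ME = 5:1 ⇒ M = (0, 55/96)
2·[CMV] = -55/96, 2·[KVC] = -1
[CMV]:[KVC] = -55/96:-1 = 55/96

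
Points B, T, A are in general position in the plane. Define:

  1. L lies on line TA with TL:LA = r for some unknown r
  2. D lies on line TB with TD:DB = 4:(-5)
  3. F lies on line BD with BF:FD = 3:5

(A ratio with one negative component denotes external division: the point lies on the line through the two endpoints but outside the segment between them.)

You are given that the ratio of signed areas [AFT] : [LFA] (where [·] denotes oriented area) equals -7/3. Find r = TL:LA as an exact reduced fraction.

r = 4/3

Set B = (0, 0), T = (1, 0), A = (0, 1); any affine frame gives the same invariant.
1. With TL:LA = r, write λ = r/(r+1) so L = T + λ·(A−T); L is affine-linear in λ
2. D lies on line TB with TD:DB = 4:(-5) ⇒ D = (5, 0)
3. F lies on line BD with BF:FD = 3:5 ⇒ F = (15/8, 0)
Every point depending on L is an affine combination of L and λ-independent points, so each such coordinate is linear in λ; the λ² term in each signed area is a multiple of (A−T)×(A−T) = 0, so 2·[AFT] and 2·[LFA] are each linear in λ. Evaluating at λ=0 and λ=1:
  2·[AFT] = -7/8,   2·[LFA] = -7/8·λ + 7/8
So [AFT]:[LFA] = (-7/8) / (-7/8·λ + 7/8). Setting this equal to -7/3:
  -7/8 = -7/3·(-7/8·λ + 7/8)  ⇒  λ = 4/7
Then r = λ/(1−λ) = (4/7)/(3/7) = 4/3. Check: with r = 4/3, L = (3/7, 4/7) and [AFT]:[LFA] = -7/3 as required.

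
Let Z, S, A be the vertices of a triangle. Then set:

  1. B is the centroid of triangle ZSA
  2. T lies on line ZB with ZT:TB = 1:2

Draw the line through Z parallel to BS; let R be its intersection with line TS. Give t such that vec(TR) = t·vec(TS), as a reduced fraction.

Work in coordinates with Z = (0, 0), S = (1, 0), A = (0, 1).
1. B is the centroid of triangle ZSA ⇒ B = (1/3, 1/3)
2. T lies on line ZB with ZT:TB = 1:2 ⇒ T = (1/9, 1/9)
through Z parallel to BS: direction (2/3, -1/3); meets TS at R = (-1/3, 1/6)
R = T + t·(S−T) with t = -1/2

t = -1/2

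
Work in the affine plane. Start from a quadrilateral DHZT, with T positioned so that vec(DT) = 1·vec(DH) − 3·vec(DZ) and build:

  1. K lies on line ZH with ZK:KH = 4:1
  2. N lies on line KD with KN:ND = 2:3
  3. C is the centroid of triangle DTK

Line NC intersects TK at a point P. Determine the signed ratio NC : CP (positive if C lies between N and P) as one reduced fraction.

NC:CP = 1/5

Assign D = (0, 0), H = (1, 0), Z = (0, 1), T = (1, -3) — the answer is frame-independent, so this choice is without loss of generality.
1. K lies on line ZH with ZK:KH = 4:1 ⇒ K = (4/5, 1/5)
2. N lies on line KD with KN:ND = 2:3 ⇒ N = (12/25, 3/25)
3. C is the centroid of triangle DTK ⇒ C = (3/5, -14/15)
line NC meets TK at P = (6/5, -31/5)
C = N + t·(P−N) with t = 1/6, so NC:CP = 1/6:5/6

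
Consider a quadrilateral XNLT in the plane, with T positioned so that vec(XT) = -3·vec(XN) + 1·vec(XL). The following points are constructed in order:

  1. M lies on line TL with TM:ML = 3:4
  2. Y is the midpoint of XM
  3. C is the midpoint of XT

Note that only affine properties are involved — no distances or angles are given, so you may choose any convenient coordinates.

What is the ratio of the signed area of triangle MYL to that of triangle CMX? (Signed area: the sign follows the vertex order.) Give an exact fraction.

Set X = (0, 0), N = (1, 0), L = (0, 1), T = (-3, 1); any affine frame gives the same invariant.
1. M lies on line TL with TM:ML = 3:4 ⇒ M = (-12/7, 1)
2. Y is the midpoint of XM ⇒ Y = (-6/7, 1/2)
3. C is the midpoint of XT ⇒ C = (-3/2, 1/2)
2·[MYL] = 6/7, 2·[CMX] = -9/14
[MYL]:[CMX] = 6/7:-9/14 = -4/3

[MYL]:[CMX] = -4/3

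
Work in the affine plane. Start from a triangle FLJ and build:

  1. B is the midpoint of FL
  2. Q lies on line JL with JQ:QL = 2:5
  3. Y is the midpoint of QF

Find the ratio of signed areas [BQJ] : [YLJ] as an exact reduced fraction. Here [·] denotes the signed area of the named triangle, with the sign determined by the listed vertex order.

[BQJ]:[YLJ] = 2/7

Work in coordinates with F = (0, 0), L = (1, 0), J = (0, 1).
1. B is the midpoint of FL ⇒ B = (1/2, 0)
2. Q lies on line JL with JQ:QL = 2:5 ⇒ Q = (2/7, 5/7)
3. Y is the midpoint of QF ⇒ Y = (1/7, 5/14)
2·[BQJ] = 1/7, 2·[YLJ] = 1/2
[BQJ]:[YLJ] = 1/7:1/2 = 2/7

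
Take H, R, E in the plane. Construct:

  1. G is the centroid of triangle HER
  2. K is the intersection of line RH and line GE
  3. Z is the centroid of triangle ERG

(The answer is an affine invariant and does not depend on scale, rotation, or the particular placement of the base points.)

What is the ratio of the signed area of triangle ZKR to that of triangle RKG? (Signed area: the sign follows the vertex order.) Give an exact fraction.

Set H = (0, 0), R = (1, 0), E = (0, 1); any affine frame gives the same invariant.
1. G is the centroid of triangle HER ⇒ G = (1/3, 1/3)
2. K is the intersection of line RH and line GE ⇒ K = (1/2, 0)
3. Z is the centroid of triangle ERG ⇒ Z = (4/9, 4/9)
2·[ZKR] = 2/9, 2·[RKG] = -1/6
[ZKR]:[RKG] = 2/9:-1/6 = -4/3

[ZKR]:[RKG] = -4/3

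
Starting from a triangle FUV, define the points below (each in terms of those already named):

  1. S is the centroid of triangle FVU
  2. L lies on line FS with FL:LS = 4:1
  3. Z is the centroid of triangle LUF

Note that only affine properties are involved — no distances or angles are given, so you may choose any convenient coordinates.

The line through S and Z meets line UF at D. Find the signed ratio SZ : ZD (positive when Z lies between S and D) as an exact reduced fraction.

Assign F = (0, 0), U = (1, 0), V = (0, 1) — the answer is frame-independent, so this choice is without loss of generality.
1. S is the centroid of triangle FVU ⇒ S = (1/3, 1/3)
2. L lies on line FS with FL:LS = 4:1 ⇒ L = (4/15, 4/15)
3. Z is the centroid of triangle LUF ⇒ Z = (19/45, 4/45)
line SZ meets UF at D = (5/11, 0)
Z = S + t·(D−S) with t = 11/15, so SZ:ZD = 11/15:4/15

SZ:ZD = 11/4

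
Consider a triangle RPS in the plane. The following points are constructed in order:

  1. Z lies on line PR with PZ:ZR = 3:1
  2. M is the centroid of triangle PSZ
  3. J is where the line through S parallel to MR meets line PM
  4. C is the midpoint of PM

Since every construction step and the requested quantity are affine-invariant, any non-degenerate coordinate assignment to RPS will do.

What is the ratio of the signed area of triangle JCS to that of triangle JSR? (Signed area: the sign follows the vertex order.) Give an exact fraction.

Set R = (0, 0), P = (1, 0), S = (0, 1); any affine frame gives the same invariant.
1. Z lies on line PR with PZ:ZR = 3:1 ⇒ Z = (1/4, 0)
2. M is the centroid of triangle PSZ ⇒ M = (5/12, 1/3)
3. J is where the line through S parallel to MR meets line PM ⇒ J = (-5/16, 3/4)
4. C is the midpoint of PM ⇒ C = (17/24, 1/6)
2·[JCS] = 7/16, 2·[JSR] = -5/16
[JCS]:[JSR] = 7/16:-5/16 = -7/5

[JCS]:[JSR] = -7/5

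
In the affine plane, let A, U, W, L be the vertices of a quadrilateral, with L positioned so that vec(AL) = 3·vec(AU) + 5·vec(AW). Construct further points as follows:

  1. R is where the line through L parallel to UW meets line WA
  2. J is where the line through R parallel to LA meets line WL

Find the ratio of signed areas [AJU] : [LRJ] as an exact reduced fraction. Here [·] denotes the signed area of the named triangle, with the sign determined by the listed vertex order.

[AJU]:[LRJ] = 9/56

Set A = (0, 0), U = (1, 0), W = (0, 1), L = (3, 5); any affine frame gives the same invariant.
1. R is where the line through L parallel to UW meets line WA ⇒ R = (0, 8)
2. J is where the line through R parallel to LA meets line WL ⇒ J = (-21, -27)
2·[AJU] = 27, 2·[LRJ] = 168
[AJU]:[LRJ] = 27:168 = 9/56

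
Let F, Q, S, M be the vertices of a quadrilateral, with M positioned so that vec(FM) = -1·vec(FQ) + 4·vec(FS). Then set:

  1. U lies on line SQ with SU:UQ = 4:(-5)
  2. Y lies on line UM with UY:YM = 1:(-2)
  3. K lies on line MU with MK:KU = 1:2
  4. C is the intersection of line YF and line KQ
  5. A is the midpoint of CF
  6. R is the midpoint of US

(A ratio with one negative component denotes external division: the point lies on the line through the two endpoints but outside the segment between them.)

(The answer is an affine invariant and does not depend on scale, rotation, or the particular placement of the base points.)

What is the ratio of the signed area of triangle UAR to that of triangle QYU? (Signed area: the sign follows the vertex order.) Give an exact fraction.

Set F = (0, 0), Q = (1, 0), S = (0, 1), M = (-1, 4); any affine frame gives the same invariant.
1. U lies on line SQ with SU:UQ = 4:(-5) ⇒ U = (-4, 5)
2. Y lies on line UM with UY:YM = 1:(-2) ⇒ Y = (-7, 6)
3. K lies on line MU with MK:KU = 1:2 ⇒ K = (-2, 13/3)
4. C is the intersection of line YF and line KQ ⇒ C = (91/37, -78/37)
5. A is the midpoint of CF ⇒ A = (91/74, -39/37)
6. R is the midpoint of US ⇒ R = (-2, 3)
2·[UAR] = 61/37, 2·[QYU] = -10
[UAR]:[QYU] = 61/37:-10 = -61/370

[UAR]:[QYU] = -61/370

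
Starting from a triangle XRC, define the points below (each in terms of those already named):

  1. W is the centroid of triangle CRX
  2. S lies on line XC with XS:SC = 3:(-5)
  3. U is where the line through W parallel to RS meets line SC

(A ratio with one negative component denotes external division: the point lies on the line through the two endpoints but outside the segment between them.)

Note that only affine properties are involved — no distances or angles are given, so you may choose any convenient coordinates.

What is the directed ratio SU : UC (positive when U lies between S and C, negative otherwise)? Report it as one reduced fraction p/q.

SU:UC = 8/7

Assign X = (0, 0), R = (1, 0), C = (0, 1) — the answer is frame-independent, so this choice is without loss of generality.
1. W is the centroid of triangle CRX ⇒ W = (1/3, 1/3)
2. S lies on line XC with XS:SC = 3:(-5) ⇒ S = (0, -3/2)
3. U is where the line through W parallel to RS meets line SC ⇒ U = (0, -1/6)
U = S + t·(C−S) with t = 8/15, so SU:UC = t:(1−t) = 8/15:7/15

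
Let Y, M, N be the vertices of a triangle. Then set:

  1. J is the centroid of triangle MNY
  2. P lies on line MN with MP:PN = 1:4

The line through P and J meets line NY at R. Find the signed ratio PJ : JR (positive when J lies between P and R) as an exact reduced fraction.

Choose coordinates Y = (0, 0), M = (1, 0), N = (0, 1).
1. J is the centroid of triangle MNY ⇒ J = (1/3, 1/3)
2. P lies on line MN with MP:PN = 1:4 ⇒ P = (4/5, 1/5)
line PJ meets NY at R = (0, 3/7)
J = P + t·(R−P) with t = 7/12, so PJ:JR = 7/12:5/12

PJ:JR = 7/5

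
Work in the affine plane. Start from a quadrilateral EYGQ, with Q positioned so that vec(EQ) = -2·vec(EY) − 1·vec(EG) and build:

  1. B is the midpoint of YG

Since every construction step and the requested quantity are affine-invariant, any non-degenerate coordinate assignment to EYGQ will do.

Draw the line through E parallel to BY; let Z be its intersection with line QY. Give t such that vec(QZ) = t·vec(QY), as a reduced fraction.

t = 3/4

Set E = (0, 0), Y = (1, 0), G = (0, 1), Q = (-2, -1); any affine frame gives the same invariant.
1. B is the midpoint of YG ⇒ B = (1/2, 1/2)
through E parallel to BY: direction (1/2, -1/2); meets QY at Z = (1/4, -1/4)
Z = Q + t·(Y−Q) with t = 3/4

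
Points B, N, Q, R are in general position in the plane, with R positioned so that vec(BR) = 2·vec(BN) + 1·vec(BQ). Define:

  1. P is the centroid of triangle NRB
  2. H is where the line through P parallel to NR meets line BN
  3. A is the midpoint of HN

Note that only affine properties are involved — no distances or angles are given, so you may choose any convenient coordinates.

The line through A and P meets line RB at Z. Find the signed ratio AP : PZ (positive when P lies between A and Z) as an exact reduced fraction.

AP:PZ = 3/2

Assign B = (0, 0), N = (1, 0), Q = (0, 1), R = (2, 1) — the answer is frame-independent, so this choice is without loss of generality.
1. P is the centroid of triangle NRB ⇒ P = (1, 1/3)
2. H is where the line through P parallel to NR meets line BN ⇒ H = (2/3, 0)
3. A is the midpoint of HN ⇒ A = (5/6, 0)
line AP meets RB at Z = (10/9, 5/9)
P = A + t·(Z−A) with t = 3/5, so AP:PZ = 3/5:2/5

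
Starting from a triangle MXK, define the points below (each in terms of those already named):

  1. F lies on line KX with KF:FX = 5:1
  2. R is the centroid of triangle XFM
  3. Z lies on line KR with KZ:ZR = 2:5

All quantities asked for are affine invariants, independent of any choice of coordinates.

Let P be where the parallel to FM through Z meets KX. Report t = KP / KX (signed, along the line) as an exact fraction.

t = 16/63

Work in coordinates with M = (0, 0), X = (1, 0), K = (0, 1).
1. F lies on line KX with KF:FX = 5:1 ⇒ F = (5/6, 1/6)
2. R is the centroid of triangle XFM ⇒ R = (11/18, 1/18)
3. Z lies on line KR with KZ:ZR = 2:5 ⇒ Z = (11/63, 46/63)
through Z parallel to FM: direction (-5/6, -1/6); meets KX at P = (16/63, 47/63)
P = K + t·(X−K) with t = 16/63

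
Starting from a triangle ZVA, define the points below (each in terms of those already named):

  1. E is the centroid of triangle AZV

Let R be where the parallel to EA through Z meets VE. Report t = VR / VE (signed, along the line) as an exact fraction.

Choose coordinates Z = (0, 0), V = (1, 0), A = (0, 1).
1. E is the centroid of triangle AZV ⇒ E = (1/3, 1/3)
through Z parallel to EA: direction (-1/3, 2/3); meets VE at R = (-1/3, 2/3)
R = V + t·(E−V) with t = 2

t = 2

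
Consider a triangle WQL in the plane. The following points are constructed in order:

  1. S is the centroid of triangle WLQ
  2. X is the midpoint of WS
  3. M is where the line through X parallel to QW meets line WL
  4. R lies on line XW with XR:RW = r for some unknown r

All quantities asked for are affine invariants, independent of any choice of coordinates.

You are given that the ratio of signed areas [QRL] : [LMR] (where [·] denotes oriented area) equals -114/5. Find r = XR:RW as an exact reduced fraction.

r = 5/2

Assign W = (0, 0), Q = (1, 0), L = (0, 1) — the answer is frame-independent, so this choice is without loss of generality.
1. S is the centroid of triangle WLQ ⇒ S = (1/3, 1/3)
2. X is the midpoint of WS ⇒ X = (1/6, 1/6)
3. M is where the line through X parallel to QW meets line WL ⇒ M = (0, 1/6)
4. With XR:RW = r, write λ = r/(r+1) so R = X + λ·(W−X); R is affine-linear in λ
Every point depending on R is an affine combination of R and λ-independent points, so each such coordinate is linear in λ; the λ² term in each signed area is a multiple of (W−X)×(W−X) = 0, so 2·[QRL] and 2·[LMR] are each linear in λ. Evaluating at λ=0 and λ=1:
  2·[QRL] = -1/3·λ − 2/3,   2·[LMR] = -5/36·λ + 5/36
So [QRL]:[LMR] = (-1/3·λ − 2/3) / (-5/36·λ + 5/36). Setting this equal to -114/5:
  -1/3·λ − 2/3 = -114/5·(-5/36·λ + 5/36)  ⇒  λ = 5/7
Then r = λ/(1−λ) = (5/7)/(2/7) = 5/2. Check: with r = 5/2, R = (1/21, 1/21) and [QRL]:[LMR] = -114/5 as required.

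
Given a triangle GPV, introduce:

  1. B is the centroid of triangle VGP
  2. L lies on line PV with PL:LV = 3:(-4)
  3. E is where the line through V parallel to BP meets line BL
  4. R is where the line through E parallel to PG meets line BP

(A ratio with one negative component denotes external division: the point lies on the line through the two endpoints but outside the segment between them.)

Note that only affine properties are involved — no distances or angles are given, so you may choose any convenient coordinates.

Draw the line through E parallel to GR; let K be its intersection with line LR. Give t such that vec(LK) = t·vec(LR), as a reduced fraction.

Assign G = (0, 0), P = (1, 0), V = (0, 1) — the answer is frame-independent, so this choice is without loss of generality.
1. B is the centroid of triangle VGP ⇒ B = (1/3, 1/3)
2. L lies on line PV with PL:LV = 3:(-4) ⇒ L = (4, -3)
3. E is where the line through V parallel to BP meets line BL ⇒ E = (-8/9, 13/9)
4. R is where the line through E parallel to PG meets line BP ⇒ R = (-17/9, 13/9)
through E parallel to GR: direction (-17/9, 13/9); meets LR at K = (224/3, -169/3)
K = L + t·(R−L) with t = -12

t = -12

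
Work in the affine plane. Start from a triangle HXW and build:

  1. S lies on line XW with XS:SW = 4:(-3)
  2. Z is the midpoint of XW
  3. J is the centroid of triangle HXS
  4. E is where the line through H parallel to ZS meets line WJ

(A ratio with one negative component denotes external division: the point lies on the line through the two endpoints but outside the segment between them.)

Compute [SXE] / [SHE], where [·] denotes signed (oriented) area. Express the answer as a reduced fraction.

Work in coordinates with H = (0, 0), X = (1, 0), W = (0, 1).
1. S lies on line XW with XS:SW = 4:(-3) ⇒ S = (-3, 4)
2. Z is the midpoint of XW ⇒ Z = (1/2, 1/2)
3. J is the centroid of triangle HXS ⇒ J = (-2/3, 4/3)
4. E is where the line through H parallel to ZS meets line WJ ⇒ E = (-2, 2)
2·[SXE] = -4, 2·[SHE] = -2
[SXE]:[SHE] = -4:-2 = 2

[SXE]:[SHE] = 2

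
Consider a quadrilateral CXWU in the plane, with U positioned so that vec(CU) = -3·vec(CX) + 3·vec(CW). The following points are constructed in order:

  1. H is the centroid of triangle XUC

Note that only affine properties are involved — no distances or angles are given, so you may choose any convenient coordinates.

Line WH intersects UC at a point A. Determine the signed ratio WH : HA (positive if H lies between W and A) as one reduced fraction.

WH:HA = 2

Set C = (0, 0), X = (1, 0), W = (0, 1), U = (-3, 3); any affine frame gives the same invariant.
1. H is the centroid of triangle XUC ⇒ H = (-2/3, 1)
line WH meets UC at A = (-1, 1)
H = W + t·(A−W) with t = 2/3, so WH:HA = 2/3:1/3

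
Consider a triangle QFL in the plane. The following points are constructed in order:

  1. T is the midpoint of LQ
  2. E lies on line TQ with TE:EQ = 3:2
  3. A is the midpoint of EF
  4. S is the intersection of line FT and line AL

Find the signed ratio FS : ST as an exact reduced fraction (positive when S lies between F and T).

FS:ST = 8/5

Set Q = (0, 0), F = (1, 0), L = (0, 1); any affine frame gives the same invariant.
1. T is the midpoint of LQ ⇒ T = (0, 1/2)
2. E lies on line TQ with TE:EQ = 3:2 ⇒ E = (0, 1/5)
3. A is the midpoint of EF ⇒ A = (1/2, 1/10)
4. S is the intersection of line FT and line AL ⇒ S = (5/13, 4/13)
S = F + t·(T−F) with t = 8/13, so FS:ST = t:(1−t) = 8/13:5/13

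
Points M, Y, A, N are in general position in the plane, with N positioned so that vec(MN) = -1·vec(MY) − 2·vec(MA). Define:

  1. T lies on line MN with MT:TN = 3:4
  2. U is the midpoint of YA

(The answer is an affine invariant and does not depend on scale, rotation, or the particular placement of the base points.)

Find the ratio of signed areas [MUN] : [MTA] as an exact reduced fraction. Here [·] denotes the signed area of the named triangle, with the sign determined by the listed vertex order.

[MUN]:[MTA] = 7/6

Work in coordinates with M = (0, 0), Y = (1, 0), A = (0, 1), N = (-1, -2).
1. T lies on line MN with MT:TN = 3:4 ⇒ T = (-3/7, -6/7)
2. U is the midpoint of YA ⇒ U = (1/2, 1/2)
2·[MUN] = -1/2, 2·[MTA] = -3/7
[MUN]:[MTA] = -1/2:-3/7 = 7/6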